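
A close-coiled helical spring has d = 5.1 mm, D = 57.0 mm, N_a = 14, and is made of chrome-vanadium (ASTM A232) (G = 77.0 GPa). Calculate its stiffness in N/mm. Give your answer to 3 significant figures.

2.51 N/mm

k = Gd⁴/(8D³N_a) = (77.0×10³ × 5.1⁴) / (8 × 57.0³ × 14)
  = 5.2092e+07 / 2.07416e+07 = 2.5115 N/mm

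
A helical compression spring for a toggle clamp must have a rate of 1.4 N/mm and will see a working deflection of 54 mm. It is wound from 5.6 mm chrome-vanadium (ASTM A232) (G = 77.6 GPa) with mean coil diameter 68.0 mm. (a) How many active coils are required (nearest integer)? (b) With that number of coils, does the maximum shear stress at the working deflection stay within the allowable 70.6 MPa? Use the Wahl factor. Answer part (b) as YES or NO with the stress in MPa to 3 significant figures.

(a) 22 coils; (b) NO, τ_max = 82.1 MPa

N_a = Gd⁴/(8D³k) = (77.6×10³)(5.6⁴)/(8·68.0³·1.4) = 21.67 → N_a = 22
Actual rate k = Gd⁴/(8D³·22) = 1.379 N/mm
Working load F = kδ = 1.379·54 = 74.468 N
C = 68.0/5.6 = 12.1429; K_W = (4C−1)/(4C−4)+0.615/C = 1.1180
τ_max = K_W·8FD/(πd³) = 1.1180·73.427 = 82.088 MPa
τ_max > 70.6 MPa → exceeds allowable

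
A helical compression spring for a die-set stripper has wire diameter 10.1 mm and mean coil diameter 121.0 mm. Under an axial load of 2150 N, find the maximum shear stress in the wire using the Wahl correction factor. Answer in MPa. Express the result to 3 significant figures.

720 MPa

Spring index C = D/d = 121.0/10.1 = 11.9802
K_W = (4C−1)/(4C−4) + 0.615/C = 46.921/43.921 + 0.0513 = 1.1196
τ₀ = 8FD/(πd³) = 8·2150·121.0/(π·10.1³) = 2.0812e+06/3236.8 = 642.98 MPa
τ_max = K·τ₀ = 1.1196 × 642.98 = 719.91 MPa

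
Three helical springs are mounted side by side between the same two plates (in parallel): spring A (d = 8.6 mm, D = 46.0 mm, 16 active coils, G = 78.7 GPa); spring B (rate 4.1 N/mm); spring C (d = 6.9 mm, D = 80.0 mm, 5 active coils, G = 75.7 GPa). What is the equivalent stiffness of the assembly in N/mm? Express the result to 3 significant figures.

47.0 N/mm

k_A = Gd⁴/(8D³N_a) = (78.7×10³)(8.6⁴)/(8·46.0³·16) = 34.553 N/mm
k_C = Gd⁴/(8D³N_a) = (75.7×10³)(6.9⁴)/(8·80.0³·5) = 8.3784 N/mm
Parallel: k_eq = 34.553 + 4.1 + 8.3784 = 47.031 N/mm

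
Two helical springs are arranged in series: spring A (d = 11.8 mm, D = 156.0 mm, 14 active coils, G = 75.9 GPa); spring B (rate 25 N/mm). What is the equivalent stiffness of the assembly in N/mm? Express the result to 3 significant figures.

3.04 N/mm

k_A = Gd⁴/(8D³N_a) = (75.9×10³)(11.8⁴)/(8·156.0³·14) = 3.4608 N/mm
Series: 1/k_eq = 1/3.4608 + 1/25 = 0.32895; k_eq = 3.04 N/mm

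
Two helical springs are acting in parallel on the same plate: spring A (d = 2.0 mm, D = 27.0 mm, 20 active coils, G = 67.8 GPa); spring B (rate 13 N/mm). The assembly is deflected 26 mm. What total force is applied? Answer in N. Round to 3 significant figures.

k_A = Gd⁴/(8D³N_a) = (67.8×10³)(2.0⁴)/(8·27.0³·20) = 0.34446 N/mm
Parallel: k_eq = 0.34446 + 13 = 13.344 N/mm
F = k_eq·δ = 13.344·26 = 346.96 N

347 N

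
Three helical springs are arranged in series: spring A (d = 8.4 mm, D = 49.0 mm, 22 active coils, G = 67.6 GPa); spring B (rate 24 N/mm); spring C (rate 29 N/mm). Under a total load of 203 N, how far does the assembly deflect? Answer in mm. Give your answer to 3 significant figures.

27.9 mm

k_A = Gd⁴/(8D³N_a) = (67.6×10³)(8.4⁴)/(8·49.0³·22) = 16.254 N/mm
Series: 1/k_eq = 1/16.254 + 1/24 + 1/29 = 0.13767; k_eq = 7.2636 N/mm
δ = F/k_eq = 203/7.2636 = 27.947 mm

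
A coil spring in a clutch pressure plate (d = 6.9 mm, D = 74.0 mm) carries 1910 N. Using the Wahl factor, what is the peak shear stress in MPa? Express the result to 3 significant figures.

1240 MPa

Spring index C = D/d = 74.0/6.9 = 10.7246
K_W = (4C−1)/(4C−4) + 0.615/C = 41.899/38.899 + 0.0573 = 1.1345
τ₀ = 8FD/(πd³) = 8·1910·74.0/(π·6.9³) = 1.13072e+06/1032 = 1095.6 MPa
τ_max = K·τ₀ = 1.1345 × 1095.6 = 1242.9 MPa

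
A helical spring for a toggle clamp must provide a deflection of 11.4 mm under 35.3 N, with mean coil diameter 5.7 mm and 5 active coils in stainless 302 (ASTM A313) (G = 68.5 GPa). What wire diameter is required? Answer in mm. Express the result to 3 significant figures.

Required rate k = F/δ = 35.3/11.4 = 3.0965 N/mm
d = (8D³N_a·k / G)^(1/4) = (8·5.7³·5·3.0965 / (68.5×10³))^0.25
  = (0.33486)^0.25 = 0.7607 mm

0.761 mm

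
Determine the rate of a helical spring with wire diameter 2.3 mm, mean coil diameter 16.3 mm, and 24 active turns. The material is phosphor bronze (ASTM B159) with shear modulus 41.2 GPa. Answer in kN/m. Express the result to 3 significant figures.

k = Gd⁴/(8D³N_a) = (41.2×10³ × 2.3⁴) / (8 × 16.3³ × 24)
  = 1.15294e+06 / 831503 = 1.3866 N/mm

1.39 kN/m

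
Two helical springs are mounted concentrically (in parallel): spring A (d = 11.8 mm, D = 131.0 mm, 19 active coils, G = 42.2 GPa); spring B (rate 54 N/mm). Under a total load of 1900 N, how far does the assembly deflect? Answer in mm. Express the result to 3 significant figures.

33.7 mm

k_A = Gd⁴/(8D³N_a) = (42.2×10³)(11.8⁴)/(8·131.0³·19) = 2.3943 N/mm
Parallel: k_eq = 2.3943 + 54 = 56.394 N/mm
δ = F/k_eq = 1900/56.394 = 33.691 mm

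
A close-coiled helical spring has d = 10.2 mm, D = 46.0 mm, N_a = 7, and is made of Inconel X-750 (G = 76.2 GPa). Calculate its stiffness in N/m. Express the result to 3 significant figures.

151000 N/m

k = Gd⁴/(8D³N_a) = (76.2×10³ × 10.2⁴) / (8 × 46.0³ × 7)
  = 8.24813e+08 / 5.45082e+06 = 151.32 N/mm = 1.5132e+05 N/m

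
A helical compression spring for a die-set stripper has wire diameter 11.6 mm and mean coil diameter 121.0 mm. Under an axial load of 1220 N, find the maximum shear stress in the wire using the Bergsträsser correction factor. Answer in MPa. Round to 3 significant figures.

Spring index C = D/d = 121.0/11.6 = 10.4310
K_B = (4C+2)/(4C−3) = 43.724/38.724 = 1.1291
τ₀ = 8FD/(πd³) = 8·1220·121.0/(π·11.6³) = 1.18096e+06/4903.7 = 240.83 MPa
τ_max = K·τ₀ = 1.1291 × 240.83 = 271.93 MPa

272 MPa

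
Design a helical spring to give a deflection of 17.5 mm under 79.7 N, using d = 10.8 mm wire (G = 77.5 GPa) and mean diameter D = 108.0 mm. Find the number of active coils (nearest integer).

23

Required rate k = F/δ = 79.7/17.5 = 4.5543 N/mm
N_a = Gd⁴/(8D³k) = (77.5×10³ × 10.8⁴)/(8 × 108.0³ × 4.5543)
    = 1.05438e+09 / 4.58967e+07 = 22.97 → 23 coils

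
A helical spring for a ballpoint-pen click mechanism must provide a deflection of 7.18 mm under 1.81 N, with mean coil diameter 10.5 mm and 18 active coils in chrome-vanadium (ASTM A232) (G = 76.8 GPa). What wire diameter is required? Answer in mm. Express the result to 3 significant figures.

Required rate k = F/δ = 1.81/7.18 = 0.25209 N/mm
d = (8D³N_a·k / G)^(1/4) = (8·10.5³·18·0.25209 / (76.8×10³))^0.25
  = (0.54717)^0.25 = 0.8601 mm

0.860 mm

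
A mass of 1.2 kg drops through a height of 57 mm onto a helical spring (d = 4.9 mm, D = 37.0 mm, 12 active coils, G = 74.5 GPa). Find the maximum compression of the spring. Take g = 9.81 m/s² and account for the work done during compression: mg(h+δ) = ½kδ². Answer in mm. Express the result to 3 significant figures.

13.7 mm

k = Gd⁴/(8D³N_a) = (74.5×10³)(4.9⁴)/(8·37.0³·12) = 8.8321 N/mm
W = mg = 1.2 × 9.81 = 11.772 N
½kδ² − Wδ − Wh = 0 → δ = (W + √(W² + 2kWh))/k
δ = (11.772 + √(138.58 + 11852.8))/8.8321 = (11.772 + 109.5)/8.8321 = 13.731 mm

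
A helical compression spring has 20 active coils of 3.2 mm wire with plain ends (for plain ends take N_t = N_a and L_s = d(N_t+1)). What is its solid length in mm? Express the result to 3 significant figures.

67.2 mm

plain ends: N_t = N_a = 20
L_s = d·(N_t+1) = 3.2 × 21 = 67.2 mm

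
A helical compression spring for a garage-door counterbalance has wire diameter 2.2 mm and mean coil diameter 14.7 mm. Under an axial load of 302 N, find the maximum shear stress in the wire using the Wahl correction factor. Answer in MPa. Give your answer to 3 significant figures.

1300 MPa

Spring index C = D/d = 14.7/2.2 = 6.6818
K_W = (4C−1)/(4C−4) + 0.615/C = 25.727/22.727 + 0.0920 = 1.2240
τ₀ = 8FD/(πd³) = 8·302·14.7/(π·2.2³) = 35515.2/33.452 = 1061.7 MPa
τ_max = K·τ₀ = 1.2240 × 1061.7 = 1299.5 MPa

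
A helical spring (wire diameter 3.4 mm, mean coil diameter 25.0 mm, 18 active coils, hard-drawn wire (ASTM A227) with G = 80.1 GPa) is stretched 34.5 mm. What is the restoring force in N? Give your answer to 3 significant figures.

k = Gd⁴/(8D³N_a) = (80.1×10³)(3.4⁴)/(8·25.0³·18) = 4.7574 N/mm
F = k·δ = 4.7574 × 34.5 = 164.13 N

164 N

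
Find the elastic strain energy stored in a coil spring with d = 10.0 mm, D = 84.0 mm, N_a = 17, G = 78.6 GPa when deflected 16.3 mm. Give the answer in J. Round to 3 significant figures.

k = Gd⁴/(8D³N_a) = (78.6×10³)(10.0⁴)/(8·84.0³·17) = 9.7509 N/mm
U = ½kδ² = 0.5 × 9.7509 × 16.3² = 1295.4 N·mm = 1.2954 J

1.30 J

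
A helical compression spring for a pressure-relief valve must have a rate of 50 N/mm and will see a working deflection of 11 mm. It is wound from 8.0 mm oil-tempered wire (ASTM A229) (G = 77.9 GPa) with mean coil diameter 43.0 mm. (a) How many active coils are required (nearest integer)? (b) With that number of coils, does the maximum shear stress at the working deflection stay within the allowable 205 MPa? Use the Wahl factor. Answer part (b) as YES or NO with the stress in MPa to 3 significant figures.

N_a = Gd⁴/(8D³k) = (77.9×10³)(8.0⁴)/(8·43.0³·50) = 10.03 → N_a = 10
Actual rate k = Gd⁴/(8D³·10) = 50.165 N/mm
Working load F = kδ = 50.165·11 = 551.82 N
C = 43.0/8.0 = 5.3750; K_W = (4C−1)/(4C−4)+0.615/C = 1.2858
τ_max = K_W·8FD/(πd³) = 1.2858·118.01 = 151.75 MPa
τ_max ≤ 205 MPa → acceptable

(a) 10 coils; (b) YES, τ_max = 152 MPa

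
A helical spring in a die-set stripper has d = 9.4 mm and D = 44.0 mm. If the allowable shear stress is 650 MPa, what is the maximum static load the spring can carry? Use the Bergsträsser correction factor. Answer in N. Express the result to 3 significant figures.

C = D/d = 44.0/9.4 = 4.6809
K_B = (4C+2)/(4C−3) = 20.723/15.723 = 1.3180
τ_max = K·8FD/(πd³) → F_max = τ_allow·πd³/(8DK)
F_max = 650·π·9.4³/(8·44.0·1.3180) = 1.6961e+06/463.94 = 3655.9 N

3660 N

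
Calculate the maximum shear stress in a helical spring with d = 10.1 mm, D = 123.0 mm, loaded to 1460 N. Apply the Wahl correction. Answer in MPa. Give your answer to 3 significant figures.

496 MPa

Spring index C = D/d = 123.0/10.1 = 12.1782
K_W = (4C−1)/(4C−4) + 0.615/C = 47.713/44.713 + 0.0505 = 1.1176
τ₀ = 8FD/(πd³) = 8·1460·123.0/(π·10.1³) = 1.43664e+06/3236.8 = 443.85 MPa
τ_max = K·τ₀ = 1.1176 × 443.85 = 496.04 MPa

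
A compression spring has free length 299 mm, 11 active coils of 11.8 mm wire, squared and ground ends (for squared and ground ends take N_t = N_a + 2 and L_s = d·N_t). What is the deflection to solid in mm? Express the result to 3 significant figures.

N_t = 13; L_s = 11.8·13 = 153.4 mm
δ_solid = L₀ − L_s = 299 − 153.4 = 145.6 mm

146 mm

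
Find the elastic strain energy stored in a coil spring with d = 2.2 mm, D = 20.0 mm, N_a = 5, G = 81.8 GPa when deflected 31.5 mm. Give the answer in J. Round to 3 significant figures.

k = Gd⁴/(8D³N_a) = (81.8×10³)(2.2⁴)/(8·20.0³·5) = 5.9882 N/mm
U = ½kδ² = 0.5 × 5.9882 × 31.5² = 2970.9 N·mm = 2.9709 J

2.97 J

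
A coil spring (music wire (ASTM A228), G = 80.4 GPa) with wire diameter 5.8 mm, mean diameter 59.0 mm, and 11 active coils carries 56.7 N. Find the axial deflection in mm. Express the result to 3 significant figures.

11.3 mm

k = Gd⁴/(8D³N_a) = (80.4×10³)(5.8⁴)/(8·59.0³·11) = 5.0342 N/mm
δ = F/k = 56.7 / 5.0342 = 11.263 mm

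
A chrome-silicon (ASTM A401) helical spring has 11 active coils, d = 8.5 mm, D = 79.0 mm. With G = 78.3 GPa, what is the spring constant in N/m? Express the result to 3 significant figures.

9420 N/m

k = Gd⁴/(8D³N_a) = (78.3×10³ × 8.5⁴) / (8 × 79.0³ × 11)
  = 4.08731e+08 / 4.33874e+07 = 9.4205 N/mm = 9420.5 N/m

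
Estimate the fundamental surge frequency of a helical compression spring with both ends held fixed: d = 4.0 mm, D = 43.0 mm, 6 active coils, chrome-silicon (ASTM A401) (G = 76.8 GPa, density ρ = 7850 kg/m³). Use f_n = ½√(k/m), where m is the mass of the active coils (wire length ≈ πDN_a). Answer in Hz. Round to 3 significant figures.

127 Hz

k = Gd⁴/(8D³N_a) = (76.8×10³)(4.0⁴)/(8·43.0³·6) = 5.1517 N/mm = 5151.7 N/m
Wire length L = πDN_a = π·43.0·6 = 810.53 mm
m = ρ·(πd²/4)·L = 7850 × 12.566×10⁻⁶ m² × 0.81053 m = 0.079956 kg
f_n = ½√(k/m) = 0.5·√(5151.7/0.079956) = 0.5·√(64433) = 126.92 Hz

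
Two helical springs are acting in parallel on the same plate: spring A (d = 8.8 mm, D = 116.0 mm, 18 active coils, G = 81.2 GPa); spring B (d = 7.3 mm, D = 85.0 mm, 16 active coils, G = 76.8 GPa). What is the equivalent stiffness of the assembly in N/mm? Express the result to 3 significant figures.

4.94 N/mm

k_A = Gd⁴/(8D³N_a) = (81.2×10³)(8.8⁴)/(8·116.0³·18) = 2.1665 N/mm
k_B = Gd⁴/(8D³N_a) = (76.8×10³)(7.3⁴)/(8·85.0³·16) = 2.7745 N/mm
Parallel: k_eq = 2.1665 + 2.7745 = 4.941 N/mm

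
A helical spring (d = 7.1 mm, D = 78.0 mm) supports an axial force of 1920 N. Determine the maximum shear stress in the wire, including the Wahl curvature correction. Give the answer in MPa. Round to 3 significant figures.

Spring index C = D/d = 78.0/7.1 = 10.9859
K_W = (4C−1)/(4C−4) + 0.615/C = 42.944/39.944 + 0.0560 = 1.1311
τ₀ = 8FD/(πd³) = 8·1920·78.0/(π·7.1³) = 1.19808e+06/1124.4 = 1065.5 MPa
τ_max = K·τ₀ = 1.1311 × 1065.5 = 1205.2 MPa

1210 MPa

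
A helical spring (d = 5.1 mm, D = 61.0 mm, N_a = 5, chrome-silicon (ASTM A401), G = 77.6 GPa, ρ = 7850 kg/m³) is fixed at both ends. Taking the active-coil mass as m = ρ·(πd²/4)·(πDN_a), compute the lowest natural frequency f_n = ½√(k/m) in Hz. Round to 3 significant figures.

k = Gd⁴/(8D³N_a) = (77.6×10³)(5.1⁴)/(8·61.0³·5) = 5.7822 N/mm = 5782.2 N/m
Wire length L = πDN_a = π·61.0·5 = 958.19 mm
m = ρ·(πd²/4)·L = 7850 × 20.428×10⁻⁶ m² × 0.95819 m = 0.15366 kg
f_n = ½√(k/m) = 0.5·√(5782.2/0.15366) = 0.5·√(37631) = 96.993 Hz

97.0 Hz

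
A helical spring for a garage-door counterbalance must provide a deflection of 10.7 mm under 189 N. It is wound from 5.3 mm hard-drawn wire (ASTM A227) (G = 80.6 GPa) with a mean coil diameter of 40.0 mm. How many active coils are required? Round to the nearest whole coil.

7

Required rate k = F/δ = 189/10.7 = 17.664 N/mm
N_a = Gd⁴/(8D³k) = (80.6×10³ × 5.3⁴)/(8 × 40.0³ × 17.664)
    = 6.35973e+07 / 9.04374e+06 = 7.032 → 7 coils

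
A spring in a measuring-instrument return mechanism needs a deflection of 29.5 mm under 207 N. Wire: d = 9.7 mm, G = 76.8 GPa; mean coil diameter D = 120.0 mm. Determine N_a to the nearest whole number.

7

Required rate k = F/δ = 207/29.5 = 7.0169 N/mm
N_a = Gd⁴/(8D³k) = (76.8×10³ × 9.7⁴)/(8 × 120.0³ × 7.0169)
    = 6.79905e+08 / 9.70023e+07 = 7.009 → 7 coils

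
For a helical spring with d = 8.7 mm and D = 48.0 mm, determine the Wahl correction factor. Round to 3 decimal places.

1.277

C = D/d = 48.0/8.7 = 5.5172
K_W = (4C−1)/(4C−4) + 0.615/C = 21.069/18.069 + 0.1115 = 1.2775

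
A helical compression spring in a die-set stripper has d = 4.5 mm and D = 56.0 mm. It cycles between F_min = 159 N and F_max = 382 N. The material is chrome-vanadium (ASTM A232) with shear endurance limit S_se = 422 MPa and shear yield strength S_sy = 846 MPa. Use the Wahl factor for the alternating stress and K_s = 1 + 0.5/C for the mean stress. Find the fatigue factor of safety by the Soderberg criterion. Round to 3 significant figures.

C = D/d = 56.0/4.5 = 12.4444; K_W = (4C−1)/(4C−4)+0.615/C = 1.1150; K_s = 1+0.5/C = 1.0402
F_a = (F_max−F_min)/2 = 111.5 N; F_m = (F_max+F_min)/2 = 270.5 N
τ_a = K_W·8F_aD/(πd³) = 1.1150 × 174.49 = 194.55 MPa
τ_m = K_s·8F_mD/(πd³) = 1.0402 × 423.31 = 440.32 MPa
Soderberg: 1/n_f = τ_a/S_se + τ_m/S_sy = 194.55/422 + 440.32/846 = 0.46101 + 0.52047 = 0.98148
n_f = 1/0.98148 = 1.019

1.02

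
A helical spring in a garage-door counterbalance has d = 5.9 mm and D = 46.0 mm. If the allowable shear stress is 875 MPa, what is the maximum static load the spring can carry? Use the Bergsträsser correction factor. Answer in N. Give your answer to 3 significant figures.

C = D/d = 46.0/5.9 = 7.7966
K_B = (4C+2)/(4C−3) = 33.186/28.186 = 1.1774
τ_max = K·8FD/(πd³) → F_max = τ_allow·πd³/(8DK)
F_max = 875·π·5.9³/(8·46.0·1.1774) = 5.6457e+05/433.28 = 1303 N

1300 N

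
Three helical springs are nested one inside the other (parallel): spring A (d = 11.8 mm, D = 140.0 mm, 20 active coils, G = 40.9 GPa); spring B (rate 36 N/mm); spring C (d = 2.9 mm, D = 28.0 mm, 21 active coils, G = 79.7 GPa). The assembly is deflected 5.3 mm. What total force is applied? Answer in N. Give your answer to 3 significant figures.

208 N

k_A = Gd⁴/(8D³N_a) = (40.9×10³)(11.8⁴)/(8·140.0³·20) = 1.8061 N/mm
k_C = Gd⁴/(8D³N_a) = (79.7×10³)(2.9⁴)/(8·28.0³·21) = 1.5285 N/mm
Parallel: k_eq = 1.8061 + 36 + 1.5285 = 39.335 N/mm
F = k_eq·δ = 39.335·5.3 = 208.47 N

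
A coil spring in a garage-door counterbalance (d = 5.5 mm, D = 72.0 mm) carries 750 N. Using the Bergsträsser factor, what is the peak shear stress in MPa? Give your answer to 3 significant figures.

Spring index C = D/d = 72.0/5.5 = 13.0909
K_B = (4C+2)/(4C−3) = 54.364/49.364 = 1.1013
τ₀ = 8FD/(πd³) = 8·750·72.0/(π·5.5³) = 432000/522.68 = 826.51 MPa
τ_max = K·τ₀ = 1.1013 × 826.51 = 910.22 MPa

910 MPa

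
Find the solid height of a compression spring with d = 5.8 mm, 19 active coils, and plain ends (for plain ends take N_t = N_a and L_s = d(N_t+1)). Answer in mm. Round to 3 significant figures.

116 mm

plain ends: N_t = N_a = 19
L_s = d·(N_t+1) = 5.8 × 20 = 116 mm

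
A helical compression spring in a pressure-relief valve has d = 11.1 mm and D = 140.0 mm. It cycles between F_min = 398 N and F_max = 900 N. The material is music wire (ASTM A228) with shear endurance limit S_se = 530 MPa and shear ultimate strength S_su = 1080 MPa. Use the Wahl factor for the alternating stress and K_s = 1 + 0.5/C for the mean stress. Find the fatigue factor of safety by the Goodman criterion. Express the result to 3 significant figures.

C = D/d = 140.0/11.1 = 12.6126; K_W = (4C−1)/(4C−4)+0.615/C = 1.1133; K_s = 1+0.5/C = 1.0396
F_a = (F_max−F_min)/2 = 251 N; F_m = (F_max+F_min)/2 = 649 N
τ_a = K_W·8F_aD/(πd³) = 1.1133 × 65.429 = 72.846 MPa
τ_m = K_s·8F_mD/(πd³) = 1.0396 × 169.18 = 175.88 MPa
Goodman: 1/n_f = τ_a/S_se + τ_m/S_su = 72.846/530 + 175.88/1080 = 0.13744 + 0.16286 = 0.3003
n_f = 1/0.3003 = 3.33

3.33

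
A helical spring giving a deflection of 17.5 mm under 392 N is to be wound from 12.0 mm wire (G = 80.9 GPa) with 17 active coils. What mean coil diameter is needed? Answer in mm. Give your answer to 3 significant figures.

Required rate k = F/δ = 392/17.5 = 22.4 N/mm
D = (Gd⁴/(8N_a·k))^(1/3) = (80.9×10³·12.0⁴/(8·17·22.4))^(1/3)
  = (550664)^(1/3) = 81.9651 mm

82.0 mm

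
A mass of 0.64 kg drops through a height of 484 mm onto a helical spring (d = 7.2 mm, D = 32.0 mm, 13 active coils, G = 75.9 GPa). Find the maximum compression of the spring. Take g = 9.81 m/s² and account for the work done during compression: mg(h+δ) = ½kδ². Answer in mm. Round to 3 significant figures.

10.2 mm

k = Gd⁴/(8D³N_a) = (75.9×10³)(7.2⁴)/(8·32.0³·13) = 59.853 N/mm
W = mg = 0.64 × 9.81 = 6.2784 N
½kδ² − Wδ − Wh = 0 → δ = (W + √(W² + 2kWh))/k
δ = (6.2784 + √(39.418 + 363758))/59.853 = (6.2784 + 603.16)/59.853 = 10.182 mm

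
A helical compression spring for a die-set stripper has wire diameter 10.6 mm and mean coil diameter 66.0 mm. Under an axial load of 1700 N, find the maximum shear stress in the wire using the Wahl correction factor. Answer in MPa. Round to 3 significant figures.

Spring index C = D/d = 66.0/10.6 = 6.2264
K_W = (4C−1)/(4C−4) + 0.615/C = 23.906/20.906 + 0.0988 = 1.2423
τ₀ = 8FD/(πd³) = 8·1700·66.0/(π·10.6³) = 897600/3741.7 = 239.89 MPa
τ_max = K·τ₀ = 1.2423 × 239.89 = 298.01 MPa

298 MPa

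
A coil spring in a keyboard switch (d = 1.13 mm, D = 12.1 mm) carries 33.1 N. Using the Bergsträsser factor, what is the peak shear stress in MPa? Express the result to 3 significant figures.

796 MPa

Spring index C = D/d = 12.1/1.13 = 10.7080
K_B = (4C+2)/(4C−3) = 44.832/39.832 = 1.1255
τ₀ = 8FD/(πd³) = 8·33.1·12.1/(π·1.13³) = 3204.08/4.533 = 706.84 MPa
τ_max = K·τ₀ = 1.1255 × 706.84 = 795.56 MPa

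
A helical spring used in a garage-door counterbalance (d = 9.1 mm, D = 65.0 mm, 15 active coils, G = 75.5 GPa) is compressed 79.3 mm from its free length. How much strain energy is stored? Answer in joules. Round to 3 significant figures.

k = Gd⁴/(8D³N_a) = (75.5×10³)(9.1⁴)/(8·65.0³·15) = 15.711 N/mm
U = ½kδ² = 0.5 × 15.711 × 79.3² = 49398 N·mm = 49.398 J

49.4 J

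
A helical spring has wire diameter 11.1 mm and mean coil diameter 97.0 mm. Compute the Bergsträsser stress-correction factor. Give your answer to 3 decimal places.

1.156

C = D/d = 97.0/11.1 = 8.7387
K_B = (4C+2)/(4C−3) = 36.955/31.955 = 1.1565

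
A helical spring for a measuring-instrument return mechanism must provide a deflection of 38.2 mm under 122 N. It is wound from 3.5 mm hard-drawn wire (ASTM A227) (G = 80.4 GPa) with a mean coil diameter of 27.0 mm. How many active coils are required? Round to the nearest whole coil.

Required rate k = F/δ = 122/38.2 = 3.1937 N/mm
N_a = Gd⁴/(8D³k) = (80.4×10³ × 3.5⁴)/(8 × 27.0³ × 3.1937)
    = 1.2065e+07 / 502895 = 23.99 → 24 coils

24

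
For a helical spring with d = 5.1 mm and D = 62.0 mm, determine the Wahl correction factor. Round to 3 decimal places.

1.118

C = D/d = 62.0/5.1 = 12.1569
K_W = (4C−1)/(4C−4) + 0.615/C = 47.627/44.627 + 0.0506 = 1.1178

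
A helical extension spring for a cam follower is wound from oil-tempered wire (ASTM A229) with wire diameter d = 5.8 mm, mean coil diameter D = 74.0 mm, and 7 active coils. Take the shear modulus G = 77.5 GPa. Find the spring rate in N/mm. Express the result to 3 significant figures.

k = Gd⁴/(8D³N_a) = (77.5×10³ × 5.8⁴) / (8 × 74.0³ × 7)
  = 8.77028e+07 / 2.26925e+07 = 3.8648 N/mm

3.86 N/mm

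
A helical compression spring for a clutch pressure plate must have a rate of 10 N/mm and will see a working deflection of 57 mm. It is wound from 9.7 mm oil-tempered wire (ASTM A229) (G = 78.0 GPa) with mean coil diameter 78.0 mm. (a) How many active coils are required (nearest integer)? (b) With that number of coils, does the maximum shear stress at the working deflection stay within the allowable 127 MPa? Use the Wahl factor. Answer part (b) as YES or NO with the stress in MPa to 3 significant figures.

(a) 18 coils; (b) NO, τ_max = 148 MPa

N_a = Gd⁴/(8D³k) = (78.0×10³)(9.7⁴)/(8·78.0³·10) = 18.19 → N_a = 18
Actual rate k = Gd⁴/(8D³·18) = 10.105 N/mm
Working load F = kδ = 10.105·57 = 575.98 N
C = 78.0/9.7 = 8.0412; K_W = (4C−1)/(4C−4)+0.615/C = 1.1830
τ_max = K_W·8FD/(πd³) = 1.1830·125.35 = 148.29 MPa
τ_max > 127 MPa → exceeds allowable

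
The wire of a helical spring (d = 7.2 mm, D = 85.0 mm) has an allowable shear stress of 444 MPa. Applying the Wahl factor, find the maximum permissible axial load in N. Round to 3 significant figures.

C = D/d = 85.0/7.2 = 11.8056
K_W = (4C−1)/(4C−4) + 0.615/C = 46.222/43.222 + 0.0521 = 1.1215
τ_max = K·8FD/(πd³) → F_max = τ_allow·πd³/(8DK)
F_max = 444·π·7.2³/(8·85.0·1.1215) = 5.2063e+05/762.62 = 682.69 N

683 N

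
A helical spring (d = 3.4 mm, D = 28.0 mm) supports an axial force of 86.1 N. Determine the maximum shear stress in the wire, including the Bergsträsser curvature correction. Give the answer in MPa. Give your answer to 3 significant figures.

Spring index C = D/d = 28.0/3.4 = 8.2353
K_B = (4C+2)/(4C−3) = 34.941/29.941 = 1.1670
τ₀ = 8FD/(πd³) = 8·86.1·28.0/(π·3.4³) = 19286.4/123.48 = 156.19 MPa
τ_max = K·τ₀ = 1.1670 × 156.19 = 182.28 MPa

182 MPa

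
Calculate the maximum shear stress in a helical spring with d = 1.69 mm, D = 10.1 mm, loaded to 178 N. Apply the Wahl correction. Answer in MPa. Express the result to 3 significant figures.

1190 MPa

Spring index C = D/d = 10.1/1.69 = 5.9763
K_W = (4C−1)/(4C−4) + 0.615/C = 22.905/19.905 + 0.1029 = 1.2536
τ₀ = 8FD/(πd³) = 8·178·10.1/(π·1.69³) = 14382.4/15.164 = 948.47 MPa
τ_max = K·τ₀ = 1.2536 × 948.47 = 1189 MPa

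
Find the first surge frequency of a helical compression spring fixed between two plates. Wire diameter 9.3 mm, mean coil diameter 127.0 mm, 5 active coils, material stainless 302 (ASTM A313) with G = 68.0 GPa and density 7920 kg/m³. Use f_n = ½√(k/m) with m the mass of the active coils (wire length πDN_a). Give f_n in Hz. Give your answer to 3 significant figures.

38.0 Hz

k = Gd⁴/(8D³N_a) = (68.0×10³)(9.3⁴)/(8·127.0³·5) = 6.2083 N/mm = 6208.3 N/m
Wire length L = πDN_a = π·127.0·5 = 1994.9 mm
m = ρ·(πd²/4)·L = 7920 × 67.929×10⁻⁶ m² × 1.9949 m = 1.0733 kg
f_n = ½√(k/m) = 0.5·√(6208.3/1.0733) = 0.5·√(5784.5) = 38.028 Hz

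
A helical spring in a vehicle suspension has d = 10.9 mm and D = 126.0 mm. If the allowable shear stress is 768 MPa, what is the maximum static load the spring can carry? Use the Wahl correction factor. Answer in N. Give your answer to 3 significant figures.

C = D/d = 126.0/10.9 = 11.5596
K_W = (4C−1)/(4C−4) + 0.615/C = 45.239/42.239 + 0.0532 = 1.1242
τ_max = K·8FD/(πd³) → F_max = τ_allow·πd³/(8DK)
F_max = 768·π·10.9³/(8·126.0·1.1242) = 3.1246e+06/1133.2 = 2757.2 N

2760 N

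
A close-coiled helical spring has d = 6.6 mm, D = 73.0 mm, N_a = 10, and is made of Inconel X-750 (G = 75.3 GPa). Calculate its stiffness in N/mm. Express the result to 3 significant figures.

4.59 N/mm

k = Gd⁴/(8D³N_a) = (75.3×10³ × 6.6⁴) / (8 × 73.0³ × 10)
  = 1.4288e+08 / 3.11214e+07 = 4.5911 N/mm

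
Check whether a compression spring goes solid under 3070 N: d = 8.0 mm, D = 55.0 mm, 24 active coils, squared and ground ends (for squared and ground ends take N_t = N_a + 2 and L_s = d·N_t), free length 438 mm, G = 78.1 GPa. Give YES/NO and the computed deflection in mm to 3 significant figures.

YES, δ = 307 mm

k = Gd⁴/(8D³N_a) = (78.1×10³)(8.0⁴)/(8·55.0³·24) = 10.014 N/mm
N_t = 26; L_s = 8.0·26 = 208 mm; δ_solid = L₀ − L_s = 438 − 208 = 230 mm
δ = F/k = 3070/10.014 = 306.56 mm
δ ≥ δ_solid → spring goes solid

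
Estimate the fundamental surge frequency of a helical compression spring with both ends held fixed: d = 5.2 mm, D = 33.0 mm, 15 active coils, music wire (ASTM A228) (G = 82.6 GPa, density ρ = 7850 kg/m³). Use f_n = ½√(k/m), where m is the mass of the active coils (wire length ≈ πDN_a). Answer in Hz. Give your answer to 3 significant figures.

116 Hz

k = Gd⁴/(8D³N_a) = (82.6×10³)(5.2⁴)/(8·33.0³·15) = 14.005 N/mm = 14005 N/m
Wire length L = πDN_a = π·33.0·15 = 1555.1 mm
m = ρ·(πd²/4)·L = 7850 × 21.237×10⁻⁶ m² × 1.5551 m = 0.25925 kg
f_n = ½√(k/m) = 0.5·√(14005/0.25925) = 0.5·√(54019) = 116.21 Hz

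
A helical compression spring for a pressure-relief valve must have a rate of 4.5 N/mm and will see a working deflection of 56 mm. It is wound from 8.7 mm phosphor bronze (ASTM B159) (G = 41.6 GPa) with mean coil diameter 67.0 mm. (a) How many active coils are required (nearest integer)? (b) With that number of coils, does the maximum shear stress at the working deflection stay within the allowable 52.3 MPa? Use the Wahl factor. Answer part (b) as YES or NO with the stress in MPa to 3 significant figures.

(a) 22 coils; (b) NO, τ_max = 77.9 MPa

N_a = Gd⁴/(8D³k) = (41.6×10³)(8.7⁴)/(8·67.0³·4.5) = 22.01 → N_a = 22
Actual rate k = Gd⁴/(8D³·22) = 4.5023 N/mm
Working load F = kδ = 4.5023·56 = 252.13 N
C = 67.0/8.7 = 7.7011; K_W = (4C−1)/(4C−4)+0.615/C = 1.1918
τ_max = K_W·8FD/(πd³) = 1.1918·65.325 = 77.853 MPa
τ_max > 52.3 MPa → exceeds allowable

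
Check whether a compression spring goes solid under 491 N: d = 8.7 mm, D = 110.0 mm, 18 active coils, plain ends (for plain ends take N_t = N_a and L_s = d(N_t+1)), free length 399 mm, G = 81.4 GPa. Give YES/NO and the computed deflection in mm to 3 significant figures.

NO, δ = 202 mm

k = Gd⁴/(8D³N_a) = (81.4×10³)(8.7⁴)/(8·110.0³·18) = 2.4331 N/mm
N_t = 18; L_s = 8.7·19 = 165.3 mm; δ_solid = L₀ − L_s = 399 − 165.3 = 233.7 mm
δ = F/k = 491/2.4331 = 201.8 mm
δ < δ_solid → spring does not go solid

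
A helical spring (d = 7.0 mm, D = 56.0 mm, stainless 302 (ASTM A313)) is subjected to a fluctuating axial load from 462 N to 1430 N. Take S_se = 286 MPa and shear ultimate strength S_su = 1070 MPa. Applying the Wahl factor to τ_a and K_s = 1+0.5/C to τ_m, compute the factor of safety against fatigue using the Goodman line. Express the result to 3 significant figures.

0.817

C = D/d = 56.0/7.0 = 8.0000; K_W = (4C−1)/(4C−4)+0.615/C = 1.1840; K_s = 1+0.5/C = 1.0625
F_a = (F_max−F_min)/2 = 484 N; F_m = (F_max+F_min)/2 = 946 N
τ_a = K_W·8F_aD/(πd³) = 1.1840 × 201.22 = 238.25 MPa
τ_m = K_s·8F_mD/(πd³) = 1.0625 × 393.3 = 417.88 MPa
Goodman: 1/n_f = τ_a/S_se + τ_m/S_su = 238.25/286 + 417.88/1070 = 0.83305 + 0.39054 = 1.2236
n_f = 1/1.2236 = 0.8173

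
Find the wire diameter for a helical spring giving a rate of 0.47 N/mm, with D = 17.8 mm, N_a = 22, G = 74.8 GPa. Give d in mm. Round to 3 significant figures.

d = (8D³N_a·k / G)^(1/4) = (8·17.8³·22·0.47 / (74.8×10³))^0.25
  = (6.2369)^0.25 = 1.5803 mm

1.58 mm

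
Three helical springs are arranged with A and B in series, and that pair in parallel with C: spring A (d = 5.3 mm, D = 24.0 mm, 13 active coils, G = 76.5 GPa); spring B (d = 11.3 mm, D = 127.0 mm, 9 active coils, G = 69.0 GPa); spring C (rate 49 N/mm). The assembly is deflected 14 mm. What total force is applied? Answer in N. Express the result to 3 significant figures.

k_A = Gd⁴/(8D³N_a) = (76.5×10³)(5.3⁴)/(8·24.0³·13) = 41.985 N/mm
k_B = Gd⁴/(8D³N_a) = (69.0×10³)(11.3⁴)/(8·127.0³·9) = 7.6281 N/mm
Springs A,B series: k_AB = 1/(1/41.985+1/7.6281) = 6.4553 N/mm; parallel with C: k_eq = 6.4553+49 = 55.455 N/mm
F = k_eq·δ = 55.455·14 = 776.37 N

776 N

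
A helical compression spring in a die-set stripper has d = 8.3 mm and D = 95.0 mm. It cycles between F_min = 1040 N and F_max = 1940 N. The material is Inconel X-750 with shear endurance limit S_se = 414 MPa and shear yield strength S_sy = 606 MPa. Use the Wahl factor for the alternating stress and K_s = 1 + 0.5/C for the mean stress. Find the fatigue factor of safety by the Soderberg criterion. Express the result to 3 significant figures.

C = D/d = 95.0/8.3 = 11.4458; K_W = (4C−1)/(4C−4)+0.615/C = 1.1255; K_s = 1+0.5/C = 1.0437
F_a = (F_max−F_min)/2 = 450 N; F_m = (F_max+F_min)/2 = 1490 N
τ_a = K_W·8F_aD/(πd³) = 1.1255 × 190.39 = 214.29 MPa
τ_m = K_s·8F_mD/(πd³) = 1.0437 × 630.4 = 657.94 MPa
Soderberg: 1/n_f = τ_a/S_se + τ_m/S_sy = 214.29/414 + 657.94/606 = 0.51761 + 1.08571 = 1.6033
n_f = 1/1.6033 = 0.6237

0.624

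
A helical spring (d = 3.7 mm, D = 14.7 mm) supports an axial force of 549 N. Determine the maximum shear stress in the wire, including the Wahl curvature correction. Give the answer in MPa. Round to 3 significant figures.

571 MPa

Spring index C = D/d = 14.7/3.7 = 3.9730
K_W = (4C−1)/(4C−4) + 0.615/C = 14.892/11.892 + 0.1548 = 1.4071
τ₀ = 8FD/(πd³) = 8·549·14.7/(π·3.7³) = 64562.4/159.13 = 405.72 MPa
τ_max = K·τ₀ = 1.4071 × 405.72 = 570.87 MPa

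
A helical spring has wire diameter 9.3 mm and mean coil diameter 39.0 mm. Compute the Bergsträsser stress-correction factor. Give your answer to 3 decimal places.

C = D/d = 39.0/9.3 = 4.1935
K_B = (4C+2)/(4C−3) = 18.774/13.774 = 1.3630

1.363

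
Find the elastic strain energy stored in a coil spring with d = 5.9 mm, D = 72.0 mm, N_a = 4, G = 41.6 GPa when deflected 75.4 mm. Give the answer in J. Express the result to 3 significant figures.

k = Gd⁴/(8D³N_a) = (41.6×10³)(5.9⁴)/(8·72.0³·4) = 4.2204 N/mm
U = ½kδ² = 0.5 × 4.2204 × 75.4² = 11997 N·mm = 11.997 J

12.0 J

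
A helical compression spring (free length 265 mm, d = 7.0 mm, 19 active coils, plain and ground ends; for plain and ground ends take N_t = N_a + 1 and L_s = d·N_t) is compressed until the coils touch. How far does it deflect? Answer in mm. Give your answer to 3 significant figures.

N_t = 20; L_s = 7.0·20 = 140 mm
δ_solid = L₀ − L_s = 265 − 140 = 125 mm

125 mm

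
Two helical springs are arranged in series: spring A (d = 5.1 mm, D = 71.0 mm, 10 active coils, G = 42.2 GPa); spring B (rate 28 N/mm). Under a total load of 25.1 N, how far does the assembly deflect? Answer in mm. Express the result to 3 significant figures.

26.1 mm

k_A = Gd⁴/(8D³N_a) = (42.2×10³)(5.1⁴)/(8·71.0³·10) = 0.99708 N/mm
Series: 1/k_eq = 1/0.99708 + 1/28 = 1.0386; k_eq = 0.96279 N/mm
δ = F/k_eq = 25.1/0.96279 = 26.07 mm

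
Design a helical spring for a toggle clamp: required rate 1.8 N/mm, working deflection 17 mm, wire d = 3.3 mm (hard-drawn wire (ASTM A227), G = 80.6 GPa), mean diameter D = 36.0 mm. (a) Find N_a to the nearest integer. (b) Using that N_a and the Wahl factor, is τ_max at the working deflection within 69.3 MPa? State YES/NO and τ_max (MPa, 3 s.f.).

N_a = Gd⁴/(8D³k) = (80.6×10³)(3.3⁴)/(8·36.0³·1.8) = 14.23 → N_a = 14
Actual rate k = Gd⁴/(8D³·14) = 1.8292 N/mm
Working load F = kδ = 1.8292·17 = 31.097 N
C = 36.0/3.3 = 10.9091; K_W = (4C−1)/(4C−4)+0.615/C = 1.1321
τ_max = K_W·8FD/(πd³) = 1.1321·79.326 = 89.802 MPa
τ_max > 69.3 MPa → exceeds allowable

(a) 14 coils; (b) NO, τ_max = 89.8 MPa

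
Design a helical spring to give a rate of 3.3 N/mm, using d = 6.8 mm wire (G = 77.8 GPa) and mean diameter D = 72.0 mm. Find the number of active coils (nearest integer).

17

N_a = Gd⁴/(8D³k) = (77.8×10³ × 6.8⁴)/(8 × 72.0³ × 3.3)
    = 1.66347e+08 / 9.85375e+06 = 16.88 → 17 coils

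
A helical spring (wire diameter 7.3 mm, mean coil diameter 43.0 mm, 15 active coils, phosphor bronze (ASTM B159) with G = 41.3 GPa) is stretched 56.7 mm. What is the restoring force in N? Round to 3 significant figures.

697 N

k = Gd⁴/(8D³N_a) = (41.3×10³)(7.3⁴)/(8·43.0³·15) = 12.293 N/mm
F = k·δ = 12.293 × 56.7 = 697.01 N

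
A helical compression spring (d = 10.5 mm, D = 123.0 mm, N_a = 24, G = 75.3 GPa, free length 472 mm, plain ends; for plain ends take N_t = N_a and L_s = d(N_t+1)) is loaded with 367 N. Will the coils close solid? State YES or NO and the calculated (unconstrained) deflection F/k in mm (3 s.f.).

NO, δ = 143 mm

k = Gd⁴/(8D³N_a) = (75.3×10³)(10.5⁴)/(8·123.0³·24) = 2.5617 N/mm
N_t = 24; L_s = 10.5·25 = 262.5 mm; δ_solid = L₀ − L_s = 472 − 262.5 = 209.5 mm
δ = F/k = 367/2.5617 = 143.26 mm
δ < δ_solid → spring does not go solid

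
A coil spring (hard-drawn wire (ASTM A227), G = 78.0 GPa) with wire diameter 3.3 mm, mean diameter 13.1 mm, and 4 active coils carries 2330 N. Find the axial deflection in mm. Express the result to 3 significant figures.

18.1 mm

k = Gd⁴/(8D³N_a) = (78.0×10³)(3.3⁴)/(8·13.1³·4) = 128.58 N/mm
δ = F/k = 2330 / 128.58 = 18.12 mm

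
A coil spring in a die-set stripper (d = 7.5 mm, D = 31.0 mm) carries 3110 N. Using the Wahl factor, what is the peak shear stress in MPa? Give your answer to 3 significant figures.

Spring index C = D/d = 31.0/7.5 = 4.1333
K_W = (4C−1)/(4C−4) + 0.615/C = 15.533/12.533 + 0.1488 = 1.3882
τ₀ = 8FD/(πd³) = 8·3110·31.0/(π·7.5³) = 771280/1325.4 = 581.94 MPa
τ_max = K·τ₀ = 1.3882 × 581.94 = 807.82 MPa

808 MPa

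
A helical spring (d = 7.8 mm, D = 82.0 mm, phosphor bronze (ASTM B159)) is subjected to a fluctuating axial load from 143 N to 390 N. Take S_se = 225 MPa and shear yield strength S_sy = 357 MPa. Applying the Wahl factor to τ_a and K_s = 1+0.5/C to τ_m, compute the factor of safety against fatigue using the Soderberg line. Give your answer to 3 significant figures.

C = D/d = 82.0/7.8 = 10.5128; K_W = (4C−1)/(4C−4)+0.615/C = 1.1373; K_s = 1+0.5/C = 1.0476
F_a = (F_max−F_min)/2 = 123.5 N; F_m = (F_max+F_min)/2 = 266.5 N
τ_a = K_W·8F_aD/(πd³) = 1.1373 × 54.342 = 61.806 MPa
τ_m = K_s·8F_mD/(πd³) = 1.0476 × 117.26 = 122.84 MPa
Soderberg: 1/n_f = τ_a/S_se + τ_m/S_sy = 61.806/225 + 122.84/357 = 0.27469 + 0.34410 = 0.61879
n_f = 1/0.61879 = 1.616

1.62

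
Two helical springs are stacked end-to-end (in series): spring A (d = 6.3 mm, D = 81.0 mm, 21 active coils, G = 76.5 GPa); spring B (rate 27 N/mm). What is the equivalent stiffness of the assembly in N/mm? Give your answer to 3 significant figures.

1.29 N/mm

k_A = Gd⁴/(8D³N_a) = (76.5×10³)(6.3⁴)/(8·81.0³·21) = 1.3498 N/mm
Series: 1/k_eq = 1/1.3498 + 1/27 = 0.7779; k_eq = 1.2855 N/mm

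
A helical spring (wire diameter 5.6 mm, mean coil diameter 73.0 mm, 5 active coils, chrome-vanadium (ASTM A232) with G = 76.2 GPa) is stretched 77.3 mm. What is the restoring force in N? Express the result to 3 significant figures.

k = Gd⁴/(8D³N_a) = (76.2×10³)(5.6⁴)/(8·73.0³·5) = 4.8159 N/mm
F = k·δ = 4.8159 × 77.3 = 372.27 N

372 N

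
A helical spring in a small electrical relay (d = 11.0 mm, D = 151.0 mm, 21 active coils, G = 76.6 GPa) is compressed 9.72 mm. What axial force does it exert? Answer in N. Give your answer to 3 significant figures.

18.8 N

k = Gd⁴/(8D³N_a) = (76.6×10³)(11.0⁴)/(8·151.0³·21) = 1.9389 N/mm
F = k·δ = 1.9389 × 9.72 = 18.846 N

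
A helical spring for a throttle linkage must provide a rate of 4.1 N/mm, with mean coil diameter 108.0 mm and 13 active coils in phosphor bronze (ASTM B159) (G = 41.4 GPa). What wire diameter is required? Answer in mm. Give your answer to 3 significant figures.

10.7 mm

d = (8D³N_a·k / G)^(1/4) = (8·108.0³·13·4.1 / (41.4×10³))^0.25
  = (12974)^0.25 = 10.6726 mm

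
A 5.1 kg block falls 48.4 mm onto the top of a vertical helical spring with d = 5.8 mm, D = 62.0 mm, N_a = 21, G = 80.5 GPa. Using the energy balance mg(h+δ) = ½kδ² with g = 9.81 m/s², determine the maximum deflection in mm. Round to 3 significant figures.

73.1 mm

k = Gd⁴/(8D³N_a) = (80.5×10³)(5.8⁴)/(8·62.0³·21) = 2.2752 N/mm
W = mg = 5.1 × 9.81 = 50.031 N
½kδ² − Wδ − Wh = 0 → δ = (W + √(W² + 2kWh))/k
δ = (50.031 + √(2503.1 + 11018.9))/2.2752 = (50.031 + 116.28)/2.2752 = 73.098 mm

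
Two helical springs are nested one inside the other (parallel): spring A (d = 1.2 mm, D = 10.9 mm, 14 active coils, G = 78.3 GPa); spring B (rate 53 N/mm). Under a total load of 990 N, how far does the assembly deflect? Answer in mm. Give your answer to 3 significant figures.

k_A = Gd⁴/(8D³N_a) = (78.3×10³)(1.2⁴)/(8·10.9³·14) = 1.1194 N/mm
Parallel: k_eq = 1.1194 + 53 = 54.119 N/mm
δ = F/k_eq = 990/54.119 = 18.293 mm

18.3 mm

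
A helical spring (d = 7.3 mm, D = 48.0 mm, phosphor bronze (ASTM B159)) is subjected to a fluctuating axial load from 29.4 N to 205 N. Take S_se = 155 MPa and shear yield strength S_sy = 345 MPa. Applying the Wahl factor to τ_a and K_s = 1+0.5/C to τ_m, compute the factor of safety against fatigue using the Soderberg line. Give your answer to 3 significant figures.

3.00

C = D/d = 48.0/7.3 = 6.5753; K_W = (4C−1)/(4C−4)+0.615/C = 1.2281; K_s = 1+0.5/C = 1.0760
F_a = (F_max−F_min)/2 = 87.8 N; F_m = (F_max+F_min)/2 = 117.2 N
τ_a = K_W·8F_aD/(πd³) = 1.2281 × 27.587 = 33.878 MPa
τ_m = K_s·8F_mD/(πd³) = 1.0760 × 36.825 = 39.625 MPa
Soderberg: 1/n_f = τ_a/S_se + τ_m/S_sy = 33.878/155 + 39.625/345 = 0.21857 + 0.11486 = 0.33343
n_f = 1/0.33343 = 2.999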